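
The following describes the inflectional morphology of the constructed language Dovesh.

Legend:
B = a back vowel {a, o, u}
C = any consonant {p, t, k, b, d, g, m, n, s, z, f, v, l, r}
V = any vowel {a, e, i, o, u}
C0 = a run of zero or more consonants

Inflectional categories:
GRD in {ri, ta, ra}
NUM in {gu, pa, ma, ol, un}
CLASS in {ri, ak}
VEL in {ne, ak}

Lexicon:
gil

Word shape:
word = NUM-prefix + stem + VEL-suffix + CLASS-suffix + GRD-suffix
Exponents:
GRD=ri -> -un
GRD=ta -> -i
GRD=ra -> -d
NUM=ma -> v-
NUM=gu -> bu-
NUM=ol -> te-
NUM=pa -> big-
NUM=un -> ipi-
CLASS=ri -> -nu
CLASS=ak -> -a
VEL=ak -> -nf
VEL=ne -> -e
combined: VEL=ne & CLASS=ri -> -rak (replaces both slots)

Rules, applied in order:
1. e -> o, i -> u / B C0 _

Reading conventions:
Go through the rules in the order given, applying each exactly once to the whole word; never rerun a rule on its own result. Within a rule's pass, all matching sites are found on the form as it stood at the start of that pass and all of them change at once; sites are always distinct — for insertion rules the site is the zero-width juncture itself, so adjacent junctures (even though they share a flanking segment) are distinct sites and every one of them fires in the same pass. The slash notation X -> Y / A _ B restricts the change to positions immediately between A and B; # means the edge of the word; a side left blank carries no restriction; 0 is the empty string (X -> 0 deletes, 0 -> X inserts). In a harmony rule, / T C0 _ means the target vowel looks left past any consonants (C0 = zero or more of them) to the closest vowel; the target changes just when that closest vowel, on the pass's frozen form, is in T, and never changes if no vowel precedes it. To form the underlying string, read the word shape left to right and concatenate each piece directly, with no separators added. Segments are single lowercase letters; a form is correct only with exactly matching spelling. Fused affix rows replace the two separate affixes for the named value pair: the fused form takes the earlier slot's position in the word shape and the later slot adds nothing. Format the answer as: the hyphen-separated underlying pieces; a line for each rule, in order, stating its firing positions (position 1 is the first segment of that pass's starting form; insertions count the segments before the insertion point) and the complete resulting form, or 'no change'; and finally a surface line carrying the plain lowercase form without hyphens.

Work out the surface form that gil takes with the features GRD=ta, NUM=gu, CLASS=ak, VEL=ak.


underlying: bu-gil-nf-a-i
1. e -> o, i -> u / B C0 _: fires at position(s) 4, 9: bugulnfau
surface: bugulnfau


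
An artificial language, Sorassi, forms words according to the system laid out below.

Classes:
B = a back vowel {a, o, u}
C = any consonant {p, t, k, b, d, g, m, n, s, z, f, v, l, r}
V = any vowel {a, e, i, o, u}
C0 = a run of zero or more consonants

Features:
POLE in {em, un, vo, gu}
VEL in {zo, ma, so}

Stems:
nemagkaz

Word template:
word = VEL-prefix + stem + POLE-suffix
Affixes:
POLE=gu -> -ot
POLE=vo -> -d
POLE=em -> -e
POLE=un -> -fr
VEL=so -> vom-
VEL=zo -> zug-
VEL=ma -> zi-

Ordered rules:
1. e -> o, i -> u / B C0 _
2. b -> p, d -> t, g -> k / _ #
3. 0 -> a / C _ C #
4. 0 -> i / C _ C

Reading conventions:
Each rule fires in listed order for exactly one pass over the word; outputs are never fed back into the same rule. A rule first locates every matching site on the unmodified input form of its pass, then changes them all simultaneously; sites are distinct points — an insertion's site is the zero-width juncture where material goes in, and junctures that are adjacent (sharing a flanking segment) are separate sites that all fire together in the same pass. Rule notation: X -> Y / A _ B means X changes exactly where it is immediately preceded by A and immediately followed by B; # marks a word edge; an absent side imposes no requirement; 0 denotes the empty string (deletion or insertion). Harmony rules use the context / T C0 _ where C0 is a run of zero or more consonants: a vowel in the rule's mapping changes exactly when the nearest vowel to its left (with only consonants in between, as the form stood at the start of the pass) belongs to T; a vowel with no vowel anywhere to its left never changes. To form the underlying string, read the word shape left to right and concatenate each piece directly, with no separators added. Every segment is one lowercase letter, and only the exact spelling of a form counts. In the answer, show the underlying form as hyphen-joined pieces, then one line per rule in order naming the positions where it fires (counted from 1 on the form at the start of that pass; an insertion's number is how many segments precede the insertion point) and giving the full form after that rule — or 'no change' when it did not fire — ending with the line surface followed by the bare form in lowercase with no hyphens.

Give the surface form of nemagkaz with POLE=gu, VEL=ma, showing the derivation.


underlying: zi-nemagkaz-ot
1. e -> o, i -> u / B C0 _: no change
2. b -> p, d -> t, g -> k / _ #: no change
3. 0 -> a / C _ C #: no change
4. 0 -> i / C _ C: inserts after position(s) 7: zinemagikazot
surface: zinemagikazot


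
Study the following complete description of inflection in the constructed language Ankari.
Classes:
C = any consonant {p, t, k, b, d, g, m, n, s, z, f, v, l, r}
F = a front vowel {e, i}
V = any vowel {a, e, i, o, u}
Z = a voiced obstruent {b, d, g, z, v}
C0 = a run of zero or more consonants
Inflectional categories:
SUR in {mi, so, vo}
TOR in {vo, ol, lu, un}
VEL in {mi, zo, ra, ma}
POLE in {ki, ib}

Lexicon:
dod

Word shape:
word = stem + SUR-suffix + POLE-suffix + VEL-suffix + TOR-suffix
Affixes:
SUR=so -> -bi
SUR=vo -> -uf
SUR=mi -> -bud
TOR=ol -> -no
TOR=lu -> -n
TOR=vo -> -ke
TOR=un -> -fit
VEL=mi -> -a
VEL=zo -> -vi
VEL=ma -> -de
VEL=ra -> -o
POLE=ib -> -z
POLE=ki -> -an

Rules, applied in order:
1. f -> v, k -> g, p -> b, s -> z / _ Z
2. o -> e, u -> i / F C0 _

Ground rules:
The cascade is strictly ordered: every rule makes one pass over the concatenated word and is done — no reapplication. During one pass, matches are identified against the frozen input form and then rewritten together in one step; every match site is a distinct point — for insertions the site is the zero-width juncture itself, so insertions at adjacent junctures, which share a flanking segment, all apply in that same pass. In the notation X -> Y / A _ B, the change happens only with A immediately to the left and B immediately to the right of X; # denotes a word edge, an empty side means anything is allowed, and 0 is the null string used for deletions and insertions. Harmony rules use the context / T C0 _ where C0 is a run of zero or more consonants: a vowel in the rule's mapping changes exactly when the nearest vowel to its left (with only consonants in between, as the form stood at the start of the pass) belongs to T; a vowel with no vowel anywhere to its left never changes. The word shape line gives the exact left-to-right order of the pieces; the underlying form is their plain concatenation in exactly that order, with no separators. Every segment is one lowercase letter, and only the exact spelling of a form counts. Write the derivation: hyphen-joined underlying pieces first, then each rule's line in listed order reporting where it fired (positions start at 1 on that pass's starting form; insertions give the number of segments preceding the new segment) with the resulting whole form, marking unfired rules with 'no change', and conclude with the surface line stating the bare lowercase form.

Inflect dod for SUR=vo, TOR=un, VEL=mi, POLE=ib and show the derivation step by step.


underlying: dod-uf-z-a-fit
1. f -> v, k -> g, p -> b, s -> z / _ Z: fires at position(s) 5: doduvzafit
2. o -> e, u -> i / F C0 _: no change
surface: doduvzafit


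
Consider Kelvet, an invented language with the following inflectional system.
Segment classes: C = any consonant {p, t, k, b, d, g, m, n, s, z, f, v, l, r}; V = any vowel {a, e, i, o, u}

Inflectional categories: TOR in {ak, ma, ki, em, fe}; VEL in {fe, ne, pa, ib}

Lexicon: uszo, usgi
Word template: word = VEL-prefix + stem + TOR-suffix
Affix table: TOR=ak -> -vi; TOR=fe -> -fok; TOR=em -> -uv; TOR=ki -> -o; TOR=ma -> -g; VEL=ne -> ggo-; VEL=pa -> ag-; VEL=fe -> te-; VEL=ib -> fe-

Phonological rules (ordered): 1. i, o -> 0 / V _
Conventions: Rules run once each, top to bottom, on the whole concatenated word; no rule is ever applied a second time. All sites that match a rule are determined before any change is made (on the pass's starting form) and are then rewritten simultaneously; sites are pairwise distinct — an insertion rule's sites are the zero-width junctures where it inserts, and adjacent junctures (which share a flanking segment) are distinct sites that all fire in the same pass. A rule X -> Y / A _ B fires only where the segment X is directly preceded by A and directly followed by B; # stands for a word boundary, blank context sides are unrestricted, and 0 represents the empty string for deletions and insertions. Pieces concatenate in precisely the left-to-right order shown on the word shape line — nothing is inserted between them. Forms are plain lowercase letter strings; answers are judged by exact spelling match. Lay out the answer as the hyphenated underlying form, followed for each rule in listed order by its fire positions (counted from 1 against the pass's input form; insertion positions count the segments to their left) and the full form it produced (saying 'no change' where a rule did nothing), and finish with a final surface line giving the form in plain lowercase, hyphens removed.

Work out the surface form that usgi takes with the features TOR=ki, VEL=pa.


underlying: ag-usgi-o
1. i, o -> 0 / V _: fires at position(s) 7: agusgi
surface: agusgi


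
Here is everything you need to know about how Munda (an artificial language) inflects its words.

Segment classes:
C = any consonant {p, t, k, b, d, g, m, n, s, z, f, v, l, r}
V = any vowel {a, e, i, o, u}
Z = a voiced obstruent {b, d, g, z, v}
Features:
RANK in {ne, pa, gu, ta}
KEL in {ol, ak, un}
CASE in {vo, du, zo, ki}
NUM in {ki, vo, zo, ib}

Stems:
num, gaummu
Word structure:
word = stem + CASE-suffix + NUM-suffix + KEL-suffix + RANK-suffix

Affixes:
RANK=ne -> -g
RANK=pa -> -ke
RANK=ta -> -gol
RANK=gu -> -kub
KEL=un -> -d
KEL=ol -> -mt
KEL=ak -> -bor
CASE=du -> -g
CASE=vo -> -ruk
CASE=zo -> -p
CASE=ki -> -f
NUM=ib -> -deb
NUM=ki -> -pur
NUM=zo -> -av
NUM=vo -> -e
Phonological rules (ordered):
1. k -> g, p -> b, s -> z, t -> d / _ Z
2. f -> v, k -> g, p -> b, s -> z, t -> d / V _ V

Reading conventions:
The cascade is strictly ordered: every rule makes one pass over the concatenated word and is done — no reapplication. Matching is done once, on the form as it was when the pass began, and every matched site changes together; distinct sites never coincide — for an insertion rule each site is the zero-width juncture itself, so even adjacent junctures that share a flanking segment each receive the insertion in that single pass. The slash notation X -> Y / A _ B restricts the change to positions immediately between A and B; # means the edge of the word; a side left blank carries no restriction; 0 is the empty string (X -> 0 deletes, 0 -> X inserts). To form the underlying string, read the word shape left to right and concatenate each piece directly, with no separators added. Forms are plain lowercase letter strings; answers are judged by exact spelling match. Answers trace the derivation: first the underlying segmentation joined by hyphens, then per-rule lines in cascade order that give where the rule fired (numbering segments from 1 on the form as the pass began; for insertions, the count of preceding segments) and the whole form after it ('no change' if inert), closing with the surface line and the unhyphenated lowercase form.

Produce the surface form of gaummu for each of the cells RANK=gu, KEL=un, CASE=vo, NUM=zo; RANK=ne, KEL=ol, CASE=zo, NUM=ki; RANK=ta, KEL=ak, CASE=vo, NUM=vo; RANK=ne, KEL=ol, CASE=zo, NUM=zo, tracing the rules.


cell RANK=gu, KEL=un, CASE=vo, NUM=zo:
underlying: gaummu-ruk-av-d-kub
1. k -> g, p -> b, s -> z, t -> d / _ Z: no change
2. f -> v, k -> g, p -> b, s -> z, t -> d / V _ V: fires at position(s) 9: gaummurugavdkub
surface: gaummurugavdkub

cell RANK=ne, KEL=ol, CASE=zo, NUM=ki:
underlying: gaummu-p-pur-mt-g
1. k -> g, p -> b, s -> z, t -> d / _ Z: fires at position(s) 12: gaummuppurmdg
2. f -> v, k -> g, p -> b, s -> z, t -> d / V _ V: no change
surface: gaummuppurmdg

cell RANK=ta, KEL=ak, CASE=vo, NUM=vo:
underlying: gaummu-ruk-e-bor-gol
1. k -> g, p -> b, s -> z, t -> d / _ Z: no change
2. f -> v, k -> g, p -> b, s -> z, t -> d / V _ V: fires at position(s) 9: gaummurugeborgol
surface: gaummurugeborgol

cell RANK=ne, KEL=ol, CASE=zo, NUM=zo:
underlying: gaummu-p-av-mt-g
1. k -> g, p -> b, s -> z, t -> d / _ Z: fires at position(s) 11: gaummupavmdg
2. f -> v, k -> g, p -> b, s -> z, t -> d / V _ V: fires at position(s) 7: gaummubavmdg
surface: gaummubavmdg


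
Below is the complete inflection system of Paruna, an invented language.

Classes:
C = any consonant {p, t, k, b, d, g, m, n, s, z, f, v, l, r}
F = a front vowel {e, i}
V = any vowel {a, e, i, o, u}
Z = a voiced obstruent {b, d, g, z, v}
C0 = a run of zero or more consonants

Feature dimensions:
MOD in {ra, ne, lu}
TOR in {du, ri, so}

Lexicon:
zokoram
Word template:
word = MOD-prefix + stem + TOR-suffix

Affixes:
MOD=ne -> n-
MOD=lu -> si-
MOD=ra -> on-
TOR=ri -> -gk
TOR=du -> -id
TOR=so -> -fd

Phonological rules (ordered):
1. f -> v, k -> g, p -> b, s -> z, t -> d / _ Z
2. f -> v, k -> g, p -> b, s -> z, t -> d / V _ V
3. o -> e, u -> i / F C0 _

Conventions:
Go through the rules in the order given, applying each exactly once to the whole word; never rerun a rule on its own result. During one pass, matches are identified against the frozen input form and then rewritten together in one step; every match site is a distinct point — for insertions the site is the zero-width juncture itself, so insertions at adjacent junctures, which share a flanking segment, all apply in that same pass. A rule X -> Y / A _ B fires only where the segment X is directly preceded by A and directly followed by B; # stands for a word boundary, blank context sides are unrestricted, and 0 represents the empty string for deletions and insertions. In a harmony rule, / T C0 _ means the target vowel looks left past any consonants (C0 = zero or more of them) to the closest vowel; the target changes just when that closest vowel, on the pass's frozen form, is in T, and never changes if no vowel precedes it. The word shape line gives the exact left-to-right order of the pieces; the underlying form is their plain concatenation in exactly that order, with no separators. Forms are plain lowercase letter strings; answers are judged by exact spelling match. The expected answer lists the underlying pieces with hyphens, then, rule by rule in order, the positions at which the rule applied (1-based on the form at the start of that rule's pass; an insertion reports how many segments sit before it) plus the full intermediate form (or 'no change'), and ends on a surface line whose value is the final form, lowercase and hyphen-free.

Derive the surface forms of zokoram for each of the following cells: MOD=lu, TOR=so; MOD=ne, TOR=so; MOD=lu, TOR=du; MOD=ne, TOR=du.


cell MOD=lu, TOR=so:
underlying: si-zokoram-fd
1. f -> v, k -> g, p -> b, s -> z, t -> d / _ Z: fires at position(s) 10: sizokoramvd
2. f -> v, k -> g, p -> b, s -> z, t -> d / V _ V: fires at position(s) 5: sizogoramvd
3. o -> e, u -> i / F C0 _: fires at position(s) 4: sizegoramvd
surface: sizegoramvd

cell MOD=ne, TOR=so:
underlying: n-zokoram-fd
1. f -> v, k -> g, p -> b, s -> z, t -> d / _ Z: fires at position(s) 9: nzokoramvd
2. f -> v, k -> g, p -> b, s -> z, t -> d / V _ V: fires at position(s) 4: nzogoramvd
3. o -> e, u -> i / F C0 _: no change
surface: nzogoramvd

cell MOD=lu, TOR=du:
underlying: si-zokoram-id
1. f -> v, k -> g, p -> b, s -> z, t -> d / _ Z: no change
2. f -> v, k -> g, p -> b, s -> z, t -> d / V _ V: fires at position(s) 5: sizogoramid
3. o -> e, u -> i / F C0 _: fires at position(s) 4: sizegoramid
surface: sizegoramid

cell MOD=ne, TOR=du:
underlying: n-zokoram-id
1. f -> v, k -> g, p -> b, s -> z, t -> d / _ Z: no change
2. f -> v, k -> g, p -> b, s -> z, t -> d / V _ V: fires at position(s) 4: nzogoramid
3. o -> e, u -> i / F C0 _: no change
surface: nzogoramid


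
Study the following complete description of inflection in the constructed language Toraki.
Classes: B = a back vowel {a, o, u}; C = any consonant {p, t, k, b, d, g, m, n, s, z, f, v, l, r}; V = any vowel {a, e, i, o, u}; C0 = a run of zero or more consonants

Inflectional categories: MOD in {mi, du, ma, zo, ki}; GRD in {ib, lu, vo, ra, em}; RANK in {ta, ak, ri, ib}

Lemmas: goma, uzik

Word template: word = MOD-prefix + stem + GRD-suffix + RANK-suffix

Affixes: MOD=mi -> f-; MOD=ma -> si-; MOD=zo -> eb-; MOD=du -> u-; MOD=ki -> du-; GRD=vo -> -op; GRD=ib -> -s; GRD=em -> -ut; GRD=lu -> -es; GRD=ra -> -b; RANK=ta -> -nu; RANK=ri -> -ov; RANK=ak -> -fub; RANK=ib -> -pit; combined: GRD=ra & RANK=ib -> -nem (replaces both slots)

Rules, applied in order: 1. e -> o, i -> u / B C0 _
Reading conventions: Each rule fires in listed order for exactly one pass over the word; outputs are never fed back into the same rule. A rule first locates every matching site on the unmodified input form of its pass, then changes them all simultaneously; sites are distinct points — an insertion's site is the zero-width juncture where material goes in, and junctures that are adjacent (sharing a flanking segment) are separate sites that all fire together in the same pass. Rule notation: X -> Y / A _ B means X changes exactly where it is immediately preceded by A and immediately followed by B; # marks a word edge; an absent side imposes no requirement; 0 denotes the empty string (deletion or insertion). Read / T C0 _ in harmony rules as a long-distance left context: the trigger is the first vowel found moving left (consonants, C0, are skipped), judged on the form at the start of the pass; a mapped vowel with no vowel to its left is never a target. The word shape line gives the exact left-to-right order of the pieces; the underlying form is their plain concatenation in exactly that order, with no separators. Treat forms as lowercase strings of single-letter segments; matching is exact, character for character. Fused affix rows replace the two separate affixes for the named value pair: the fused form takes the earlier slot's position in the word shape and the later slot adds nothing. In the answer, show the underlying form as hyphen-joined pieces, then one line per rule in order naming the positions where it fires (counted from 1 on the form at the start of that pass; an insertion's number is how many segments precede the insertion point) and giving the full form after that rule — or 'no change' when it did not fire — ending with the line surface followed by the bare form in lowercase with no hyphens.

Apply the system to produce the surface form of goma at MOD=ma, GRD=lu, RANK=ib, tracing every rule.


underlying: si-goma-es-pit
1. e -> o, i -> u / B C0 _: fires at position(s) 7: sigomaospit
surface: sigomaospit


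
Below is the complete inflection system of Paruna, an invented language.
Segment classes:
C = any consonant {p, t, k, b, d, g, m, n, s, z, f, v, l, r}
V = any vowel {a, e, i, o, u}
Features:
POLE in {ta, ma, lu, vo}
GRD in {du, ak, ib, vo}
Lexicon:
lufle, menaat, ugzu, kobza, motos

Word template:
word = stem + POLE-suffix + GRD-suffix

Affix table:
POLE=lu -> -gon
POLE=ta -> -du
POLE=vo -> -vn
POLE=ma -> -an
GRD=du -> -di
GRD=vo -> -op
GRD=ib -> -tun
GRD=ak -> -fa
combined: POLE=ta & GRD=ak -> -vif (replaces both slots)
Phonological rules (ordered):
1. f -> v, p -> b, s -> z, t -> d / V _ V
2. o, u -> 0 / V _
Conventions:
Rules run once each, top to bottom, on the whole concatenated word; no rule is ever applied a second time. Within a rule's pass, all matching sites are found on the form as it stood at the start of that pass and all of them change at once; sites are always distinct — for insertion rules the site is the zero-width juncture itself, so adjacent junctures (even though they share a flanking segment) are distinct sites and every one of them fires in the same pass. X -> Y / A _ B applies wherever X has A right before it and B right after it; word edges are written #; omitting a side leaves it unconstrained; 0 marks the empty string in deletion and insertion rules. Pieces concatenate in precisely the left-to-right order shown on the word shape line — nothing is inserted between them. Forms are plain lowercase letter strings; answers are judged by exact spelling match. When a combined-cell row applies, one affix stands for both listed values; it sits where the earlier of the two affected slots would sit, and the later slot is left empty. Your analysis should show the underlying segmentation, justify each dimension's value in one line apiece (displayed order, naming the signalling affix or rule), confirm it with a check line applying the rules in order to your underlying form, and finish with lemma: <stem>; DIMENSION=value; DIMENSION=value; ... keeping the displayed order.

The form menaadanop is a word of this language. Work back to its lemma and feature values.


underlying: menaat-an-op
POLE=ma - signalled by the affix -an
GRD=vo - signalled by the affix -op
check: menaatanop -> menaadanop -> menaadanop
lemma: menaat; POLE=ma; GRD=vo


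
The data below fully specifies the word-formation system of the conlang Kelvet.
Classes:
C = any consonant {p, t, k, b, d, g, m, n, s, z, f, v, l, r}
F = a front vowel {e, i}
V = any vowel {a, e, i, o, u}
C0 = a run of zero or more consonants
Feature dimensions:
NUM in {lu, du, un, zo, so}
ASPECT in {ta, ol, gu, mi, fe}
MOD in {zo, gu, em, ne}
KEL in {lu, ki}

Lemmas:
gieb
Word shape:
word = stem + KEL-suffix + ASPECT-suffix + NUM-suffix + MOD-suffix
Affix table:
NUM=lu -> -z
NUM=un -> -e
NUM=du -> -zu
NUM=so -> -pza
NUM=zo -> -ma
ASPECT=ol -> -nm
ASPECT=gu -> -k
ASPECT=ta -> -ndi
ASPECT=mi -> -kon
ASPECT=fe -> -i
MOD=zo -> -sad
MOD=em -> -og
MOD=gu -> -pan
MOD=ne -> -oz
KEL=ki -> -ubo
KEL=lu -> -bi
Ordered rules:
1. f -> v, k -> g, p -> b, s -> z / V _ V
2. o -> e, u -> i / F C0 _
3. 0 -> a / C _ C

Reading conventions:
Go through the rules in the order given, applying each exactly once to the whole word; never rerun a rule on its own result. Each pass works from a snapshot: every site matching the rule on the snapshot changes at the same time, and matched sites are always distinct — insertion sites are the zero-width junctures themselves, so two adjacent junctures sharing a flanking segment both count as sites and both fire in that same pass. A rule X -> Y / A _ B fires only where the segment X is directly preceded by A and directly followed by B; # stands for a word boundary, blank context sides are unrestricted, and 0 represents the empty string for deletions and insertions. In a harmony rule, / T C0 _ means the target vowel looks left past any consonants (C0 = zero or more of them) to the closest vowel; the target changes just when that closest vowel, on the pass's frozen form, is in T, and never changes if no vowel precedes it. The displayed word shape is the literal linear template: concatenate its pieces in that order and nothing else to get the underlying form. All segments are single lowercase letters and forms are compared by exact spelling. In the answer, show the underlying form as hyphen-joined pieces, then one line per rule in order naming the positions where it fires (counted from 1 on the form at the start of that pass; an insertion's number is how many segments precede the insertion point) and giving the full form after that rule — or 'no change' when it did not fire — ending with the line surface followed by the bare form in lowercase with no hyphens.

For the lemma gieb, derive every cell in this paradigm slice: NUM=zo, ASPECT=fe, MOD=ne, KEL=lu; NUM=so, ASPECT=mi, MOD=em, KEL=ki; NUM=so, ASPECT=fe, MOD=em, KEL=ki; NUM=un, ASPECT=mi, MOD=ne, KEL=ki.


cell NUM=zo, ASPECT=fe, MOD=ne, KEL=lu:
underlying: gieb-bi-i-ma-oz
1. f -> v, k -> g, p -> b, s -> z / V _ V: no change
2. o -> e, u -> i / F C0 _: no change
3. 0 -> a / C _ C: inserts after position(s) 4: giebabiimaoz
surface: giebabiimaoz

cell NUM=so, ASPECT=mi, MOD=em, KEL=ki:
underlying: gieb-ubo-kon-pza-og
1. f -> v, k -> g, p -> b, s -> z / V _ V: fires at position(s) 8: giebubogonpzaog
2. o -> e, u -> i / F C0 _: fires at position(s) 5: giebibogonpzaog
3. 0 -> a / C _ C: inserts after position(s) 10, 11: giebibogonapazaog
surface: giebibogonapazaog

cell NUM=so, ASPECT=fe, MOD=em, KEL=ki:
underlying: gieb-ubo-i-pza-og
1. f -> v, k -> g, p -> b, s -> z / V _ V: no change
2. o -> e, u -> i / F C0 _: fires at position(s) 5: giebiboipzaog
3. 0 -> a / C _ C: inserts after position(s) 9: giebiboipazaog
surface: giebiboipazaog

cell NUM=un, ASPECT=mi, MOD=ne, KEL=ki:
underlying: gieb-ubo-kon-e-oz
1. f -> v, k -> g, p -> b, s -> z / V _ V: fires at position(s) 8: giebubogoneoz
2. o -> e, u -> i / F C0 _: fires at position(s) 5, 12: giebibogoneez
3. 0 -> a / C _ C: no change
surface: giebibogoneez


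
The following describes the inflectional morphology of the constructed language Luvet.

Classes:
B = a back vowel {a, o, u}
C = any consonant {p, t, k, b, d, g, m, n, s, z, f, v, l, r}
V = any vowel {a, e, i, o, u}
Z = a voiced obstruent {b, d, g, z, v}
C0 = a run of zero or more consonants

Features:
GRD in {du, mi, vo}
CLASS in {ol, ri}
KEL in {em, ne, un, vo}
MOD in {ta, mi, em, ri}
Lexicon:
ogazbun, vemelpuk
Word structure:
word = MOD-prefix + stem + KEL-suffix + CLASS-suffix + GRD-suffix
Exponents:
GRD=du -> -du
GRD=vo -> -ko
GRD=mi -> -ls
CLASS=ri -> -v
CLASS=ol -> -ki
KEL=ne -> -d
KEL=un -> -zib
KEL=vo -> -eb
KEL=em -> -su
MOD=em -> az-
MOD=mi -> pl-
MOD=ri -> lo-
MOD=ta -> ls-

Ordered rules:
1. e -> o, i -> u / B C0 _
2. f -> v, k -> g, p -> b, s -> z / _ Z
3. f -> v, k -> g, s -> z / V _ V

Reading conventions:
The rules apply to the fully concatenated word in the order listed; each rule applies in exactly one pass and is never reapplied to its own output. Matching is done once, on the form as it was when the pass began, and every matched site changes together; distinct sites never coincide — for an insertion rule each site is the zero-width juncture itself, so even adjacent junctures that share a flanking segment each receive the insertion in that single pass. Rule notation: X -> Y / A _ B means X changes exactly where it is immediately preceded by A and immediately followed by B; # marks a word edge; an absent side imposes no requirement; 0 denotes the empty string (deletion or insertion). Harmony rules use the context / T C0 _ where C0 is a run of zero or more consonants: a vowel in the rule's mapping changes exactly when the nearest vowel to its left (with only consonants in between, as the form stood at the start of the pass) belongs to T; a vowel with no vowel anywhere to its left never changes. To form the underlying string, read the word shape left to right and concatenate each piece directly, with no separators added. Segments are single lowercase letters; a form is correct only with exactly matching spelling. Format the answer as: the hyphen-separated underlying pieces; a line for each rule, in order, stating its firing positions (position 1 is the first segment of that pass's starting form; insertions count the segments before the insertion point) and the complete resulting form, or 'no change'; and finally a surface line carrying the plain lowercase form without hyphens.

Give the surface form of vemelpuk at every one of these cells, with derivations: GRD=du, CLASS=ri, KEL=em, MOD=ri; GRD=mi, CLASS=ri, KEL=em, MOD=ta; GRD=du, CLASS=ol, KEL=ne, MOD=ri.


cell GRD=du, CLASS=ri, KEL=em, MOD=ri:
underlying: lo-vemelpuk-su-v-du
1. e -> o, i -> u / B C0 _: fires at position(s) 4: lovomelpuksuvdu
2. f -> v, k -> g, p -> b, s -> z / _ Z: no change
3. f -> v, k -> g, s -> z / V _ V: no change
surface: lovomelpuksuvdu

cell GRD=mi, CLASS=ri, KEL=em, MOD=ta:
underlying: ls-vemelpuk-su-v-ls
1. e -> o, i -> u / B C0 _: no change
2. f -> v, k -> g, p -> b, s -> z / _ Z: fires at position(s) 2: lzvemelpuksuvls
3. f -> v, k -> g, s -> z / V _ V: no change
surface: lzvemelpuksuvls

cell GRD=du, CLASS=ol, KEL=ne, MOD=ri:
underlying: lo-vemelpuk-d-ki-du
1. e -> o, i -> u / B C0 _: fires at position(s) 4, 13: lovomelpukdkudu
2. f -> v, k -> g, p -> b, s -> z / _ Z: fires at position(s) 10: lovomelpugdkudu
3. f -> v, k -> g, s -> z / V _ V: no change
surface: lovomelpugdkudu


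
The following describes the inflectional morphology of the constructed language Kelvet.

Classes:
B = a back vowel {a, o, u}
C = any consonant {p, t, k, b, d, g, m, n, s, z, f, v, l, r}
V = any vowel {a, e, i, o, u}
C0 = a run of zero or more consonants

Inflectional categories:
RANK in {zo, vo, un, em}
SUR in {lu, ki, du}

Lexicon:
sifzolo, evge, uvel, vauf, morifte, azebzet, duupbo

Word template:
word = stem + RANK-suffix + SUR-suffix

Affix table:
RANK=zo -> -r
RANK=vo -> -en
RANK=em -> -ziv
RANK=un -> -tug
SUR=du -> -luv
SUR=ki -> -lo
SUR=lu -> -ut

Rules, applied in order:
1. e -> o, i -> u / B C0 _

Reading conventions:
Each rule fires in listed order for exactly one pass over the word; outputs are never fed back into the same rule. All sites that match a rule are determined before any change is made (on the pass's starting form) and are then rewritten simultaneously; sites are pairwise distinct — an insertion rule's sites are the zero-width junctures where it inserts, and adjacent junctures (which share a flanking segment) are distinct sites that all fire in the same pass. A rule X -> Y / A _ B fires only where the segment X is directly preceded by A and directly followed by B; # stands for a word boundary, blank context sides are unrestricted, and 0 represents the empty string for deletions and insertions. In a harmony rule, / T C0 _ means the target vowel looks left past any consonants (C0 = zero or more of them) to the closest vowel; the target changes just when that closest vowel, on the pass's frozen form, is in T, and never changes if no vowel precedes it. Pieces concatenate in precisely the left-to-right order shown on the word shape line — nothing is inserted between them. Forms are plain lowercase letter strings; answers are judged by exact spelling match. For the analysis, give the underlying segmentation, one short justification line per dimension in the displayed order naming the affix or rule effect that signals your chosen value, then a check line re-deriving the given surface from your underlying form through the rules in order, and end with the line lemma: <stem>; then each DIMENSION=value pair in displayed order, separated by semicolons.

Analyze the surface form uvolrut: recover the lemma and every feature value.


underlying: uvel-r-ut
RANK=zo - signalled by the affix -r
SUR=lu - signalled by the affix -ut
check: uvelrut -> uvolrut
lemma: uvel; RANK=zo; SUR=lu


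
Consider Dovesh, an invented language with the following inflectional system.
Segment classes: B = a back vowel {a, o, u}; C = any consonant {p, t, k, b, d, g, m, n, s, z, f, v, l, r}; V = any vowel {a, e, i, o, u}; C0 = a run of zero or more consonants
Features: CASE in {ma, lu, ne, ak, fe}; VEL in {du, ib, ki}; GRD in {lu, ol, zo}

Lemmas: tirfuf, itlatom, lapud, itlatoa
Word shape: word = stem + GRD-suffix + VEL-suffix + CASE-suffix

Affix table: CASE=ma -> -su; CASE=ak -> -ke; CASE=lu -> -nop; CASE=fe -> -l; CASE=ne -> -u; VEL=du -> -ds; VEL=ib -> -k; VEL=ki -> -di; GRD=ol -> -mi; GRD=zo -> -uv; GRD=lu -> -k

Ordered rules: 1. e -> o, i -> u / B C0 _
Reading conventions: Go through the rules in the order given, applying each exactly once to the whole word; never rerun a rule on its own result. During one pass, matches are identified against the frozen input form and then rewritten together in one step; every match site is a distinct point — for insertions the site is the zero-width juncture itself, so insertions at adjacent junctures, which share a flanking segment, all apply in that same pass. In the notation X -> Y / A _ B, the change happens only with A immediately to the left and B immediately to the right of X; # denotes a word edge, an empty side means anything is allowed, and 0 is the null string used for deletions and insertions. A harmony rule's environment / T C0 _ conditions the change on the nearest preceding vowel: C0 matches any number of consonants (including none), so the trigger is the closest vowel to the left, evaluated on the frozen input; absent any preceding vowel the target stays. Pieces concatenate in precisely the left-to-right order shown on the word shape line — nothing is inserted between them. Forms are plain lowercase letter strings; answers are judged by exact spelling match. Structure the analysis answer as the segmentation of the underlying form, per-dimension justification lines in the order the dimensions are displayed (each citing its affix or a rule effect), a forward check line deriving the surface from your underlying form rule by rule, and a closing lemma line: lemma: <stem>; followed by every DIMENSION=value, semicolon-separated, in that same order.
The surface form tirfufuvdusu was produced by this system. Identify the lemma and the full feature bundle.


underlying: tirfuf-uv-di-su
CASE=ma - signalled by the affix -su
VEL=ki - signalled by the affix -di
GRD=zo - signalled by the affix -uv
check: tirfufuvdisu -> tirfufuvdusu
lemma: tirfuf; CASE=ma; VEL=ki; GRD=zo


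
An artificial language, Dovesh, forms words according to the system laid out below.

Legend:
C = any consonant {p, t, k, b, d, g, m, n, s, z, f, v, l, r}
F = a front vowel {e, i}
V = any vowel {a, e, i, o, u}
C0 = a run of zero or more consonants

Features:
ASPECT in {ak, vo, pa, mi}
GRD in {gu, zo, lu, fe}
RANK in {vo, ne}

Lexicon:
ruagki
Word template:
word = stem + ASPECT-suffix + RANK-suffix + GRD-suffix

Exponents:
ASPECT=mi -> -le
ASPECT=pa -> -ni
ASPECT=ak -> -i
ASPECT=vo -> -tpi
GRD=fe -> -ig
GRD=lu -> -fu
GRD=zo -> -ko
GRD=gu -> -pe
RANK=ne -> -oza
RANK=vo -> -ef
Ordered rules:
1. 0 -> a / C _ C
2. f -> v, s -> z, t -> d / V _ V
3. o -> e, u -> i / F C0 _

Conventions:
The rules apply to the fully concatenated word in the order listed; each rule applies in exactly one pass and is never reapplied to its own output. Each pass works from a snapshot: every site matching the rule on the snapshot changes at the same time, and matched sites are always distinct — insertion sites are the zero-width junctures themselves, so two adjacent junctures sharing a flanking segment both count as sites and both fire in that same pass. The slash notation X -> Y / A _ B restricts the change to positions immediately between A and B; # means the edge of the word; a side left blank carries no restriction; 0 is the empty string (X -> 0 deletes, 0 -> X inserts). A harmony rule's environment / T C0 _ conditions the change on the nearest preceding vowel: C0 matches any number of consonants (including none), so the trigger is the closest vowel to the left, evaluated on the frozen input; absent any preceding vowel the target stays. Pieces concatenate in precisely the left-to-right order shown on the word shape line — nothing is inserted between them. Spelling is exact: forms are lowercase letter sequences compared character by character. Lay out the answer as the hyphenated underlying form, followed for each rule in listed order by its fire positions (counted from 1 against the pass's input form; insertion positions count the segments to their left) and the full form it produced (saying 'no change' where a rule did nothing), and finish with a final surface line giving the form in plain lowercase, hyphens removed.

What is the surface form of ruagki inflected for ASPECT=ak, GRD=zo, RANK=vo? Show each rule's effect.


underlying: ruagki-i-ef-ko
1. 0 -> a / C _ C: inserts after position(s) 4, 9: ruagakiiefako
2. f -> v, s -> z, t -> d / V _ V: fires at position(s) 10: ruagakiievako
3. o -> e, u -> i / F C0 _: no change
surface: ruagakiievako


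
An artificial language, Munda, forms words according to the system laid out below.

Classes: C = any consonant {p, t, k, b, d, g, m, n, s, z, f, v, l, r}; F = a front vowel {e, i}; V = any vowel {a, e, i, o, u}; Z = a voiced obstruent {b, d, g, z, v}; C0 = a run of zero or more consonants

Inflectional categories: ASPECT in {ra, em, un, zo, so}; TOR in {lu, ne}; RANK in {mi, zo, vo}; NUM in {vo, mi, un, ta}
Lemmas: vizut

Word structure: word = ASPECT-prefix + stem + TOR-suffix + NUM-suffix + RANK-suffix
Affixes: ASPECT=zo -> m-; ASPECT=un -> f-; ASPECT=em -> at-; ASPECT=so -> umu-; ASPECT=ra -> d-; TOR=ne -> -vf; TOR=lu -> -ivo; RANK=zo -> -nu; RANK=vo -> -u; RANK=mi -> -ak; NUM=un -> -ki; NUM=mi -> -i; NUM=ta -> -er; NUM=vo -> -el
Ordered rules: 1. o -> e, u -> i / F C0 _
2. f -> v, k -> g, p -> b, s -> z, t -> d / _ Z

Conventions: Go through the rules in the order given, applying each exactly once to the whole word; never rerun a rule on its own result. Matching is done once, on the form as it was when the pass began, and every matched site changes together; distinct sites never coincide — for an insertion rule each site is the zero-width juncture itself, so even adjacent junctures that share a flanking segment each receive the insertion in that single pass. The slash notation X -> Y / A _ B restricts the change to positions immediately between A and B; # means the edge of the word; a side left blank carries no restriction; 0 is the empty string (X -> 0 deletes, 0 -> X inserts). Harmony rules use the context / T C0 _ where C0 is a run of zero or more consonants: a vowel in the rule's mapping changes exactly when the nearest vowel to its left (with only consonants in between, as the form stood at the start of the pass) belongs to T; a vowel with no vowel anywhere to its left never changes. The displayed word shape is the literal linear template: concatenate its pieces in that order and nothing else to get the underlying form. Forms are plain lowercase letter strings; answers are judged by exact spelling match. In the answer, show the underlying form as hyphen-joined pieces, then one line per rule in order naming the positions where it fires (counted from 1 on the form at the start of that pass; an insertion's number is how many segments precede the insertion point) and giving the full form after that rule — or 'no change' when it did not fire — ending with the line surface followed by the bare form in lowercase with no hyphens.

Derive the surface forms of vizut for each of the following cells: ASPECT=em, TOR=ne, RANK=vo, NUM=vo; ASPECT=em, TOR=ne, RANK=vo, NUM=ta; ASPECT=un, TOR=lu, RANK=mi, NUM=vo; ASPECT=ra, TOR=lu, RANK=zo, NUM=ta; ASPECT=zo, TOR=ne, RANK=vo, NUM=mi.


cell ASPECT=em, TOR=ne, RANK=vo, NUM=vo:
underlying: at-vizut-vf-el-u
1. o -> e, u -> i / F C0 _: fires at position(s) 6, 12: atvizitvfeli
2. f -> v, k -> g, p -> b, s -> z, t -> d / _ Z: fires at position(s) 2, 7: advizidvfeli
surface: advizidvfeli

cell ASPECT=em, TOR=ne, RANK=vo, NUM=ta:
underlying: at-vizut-vf-er-u
1. o -> e, u -> i / F C0 _: fires at position(s) 6, 12: atvizitvferi
2. f -> v, k -> g, p -> b, s -> z, t -> d / _ Z: fires at position(s) 2, 7: advizidvferi
surface: advizidvferi

cell ASPECT=un, TOR=lu, RANK=mi, NUM=vo:
underlying: f-vizut-ivo-el-ak
1. o -> e, u -> i / F C0 _: fires at position(s) 5, 9: fvizitiveelak
2. f -> v, k -> g, p -> b, s -> z, t -> d / _ Z: fires at position(s) 1: vvizitiveelak
surface: vvizitiveelak

cell ASPECT=ra, TOR=lu, RANK=zo, NUM=ta:
underlying: d-vizut-ivo-er-nu
1. o -> e, u -> i / F C0 _: fires at position(s) 5, 9, 13: dvizitiveerni
2. f -> v, k -> g, p -> b, s -> z, t -> d / _ Z: no change
surface: dvizitiveerni

cell ASPECT=zo, TOR=ne, RANK=vo, NUM=mi:
underlying: m-vizut-vf-i-u
1. o -> e, u -> i / F C0 _: fires at position(s) 5, 10: mvizitvfii
2. f -> v, k -> g, p -> b, s -> z, t -> d / _ Z: fires at position(s) 6: mvizidvfii
surface: mvizidvfii


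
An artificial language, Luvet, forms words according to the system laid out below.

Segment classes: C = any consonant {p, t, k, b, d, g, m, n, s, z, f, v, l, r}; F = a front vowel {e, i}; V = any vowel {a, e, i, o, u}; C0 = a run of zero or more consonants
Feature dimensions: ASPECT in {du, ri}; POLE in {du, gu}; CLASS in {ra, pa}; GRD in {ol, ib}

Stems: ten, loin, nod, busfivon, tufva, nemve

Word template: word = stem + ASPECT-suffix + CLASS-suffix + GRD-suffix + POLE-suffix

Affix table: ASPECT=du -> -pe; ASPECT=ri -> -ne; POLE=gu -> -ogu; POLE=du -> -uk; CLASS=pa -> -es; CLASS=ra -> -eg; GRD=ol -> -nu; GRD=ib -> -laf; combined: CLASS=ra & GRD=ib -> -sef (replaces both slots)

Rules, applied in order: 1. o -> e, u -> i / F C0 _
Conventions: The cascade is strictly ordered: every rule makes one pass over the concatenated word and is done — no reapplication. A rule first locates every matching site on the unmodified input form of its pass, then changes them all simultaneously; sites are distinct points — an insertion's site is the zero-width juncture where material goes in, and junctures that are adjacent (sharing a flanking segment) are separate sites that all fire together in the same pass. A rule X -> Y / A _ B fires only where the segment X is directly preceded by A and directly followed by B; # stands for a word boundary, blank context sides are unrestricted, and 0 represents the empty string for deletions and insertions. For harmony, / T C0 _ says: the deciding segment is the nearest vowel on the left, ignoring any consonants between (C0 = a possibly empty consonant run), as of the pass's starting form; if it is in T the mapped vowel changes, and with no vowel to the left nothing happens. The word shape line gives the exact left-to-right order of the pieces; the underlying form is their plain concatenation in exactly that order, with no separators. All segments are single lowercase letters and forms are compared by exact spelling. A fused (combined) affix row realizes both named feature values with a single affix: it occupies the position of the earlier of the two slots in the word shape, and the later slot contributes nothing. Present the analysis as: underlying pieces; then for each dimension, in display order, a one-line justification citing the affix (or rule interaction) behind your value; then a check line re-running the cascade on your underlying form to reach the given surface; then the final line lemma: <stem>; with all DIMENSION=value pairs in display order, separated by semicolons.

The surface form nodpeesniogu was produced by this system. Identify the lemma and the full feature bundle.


underlying: nod-pe-es-nu-ogu
ASPECT=du - signalled by the affix -pe
POLE=gu - signalled by the affix -ogu
CLASS=pa - signalled by the affix -es
GRD=ol - signalled by the affix -nu
check: nodpeesnuogu -> nodpeesniogu
lemma: nod; ASPECT=du; POLE=gu; CLASS=pa; GRD=ol
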